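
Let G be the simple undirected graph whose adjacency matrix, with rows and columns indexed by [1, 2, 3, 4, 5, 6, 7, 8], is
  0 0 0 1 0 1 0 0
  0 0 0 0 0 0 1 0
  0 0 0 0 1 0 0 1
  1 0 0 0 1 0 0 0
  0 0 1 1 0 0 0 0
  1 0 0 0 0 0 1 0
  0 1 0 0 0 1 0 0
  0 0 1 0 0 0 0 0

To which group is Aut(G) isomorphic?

The degree sequence is [2, 1, 2, 2, 2, 2, 2, 1]; the two degree-1 vertices 2 and 8 are the ends of a path, so G = P_8. The only nontrivial automorphism of a path is the end-to-end reflection, so Aut(G) ≅ Z_2.

C_2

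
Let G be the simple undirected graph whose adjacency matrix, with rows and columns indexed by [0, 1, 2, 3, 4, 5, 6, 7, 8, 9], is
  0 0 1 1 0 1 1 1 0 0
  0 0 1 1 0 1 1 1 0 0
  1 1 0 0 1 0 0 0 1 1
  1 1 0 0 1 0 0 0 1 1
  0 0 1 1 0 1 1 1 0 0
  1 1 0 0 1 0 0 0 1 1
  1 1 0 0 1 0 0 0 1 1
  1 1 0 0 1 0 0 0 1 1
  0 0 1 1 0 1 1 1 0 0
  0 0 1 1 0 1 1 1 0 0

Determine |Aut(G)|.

28800

G is 5-regular and bipartite with parts {0, 1, 4, 8, 9} and {2, 3, 5, 6, 7} (each part is independent and every cross-pair is an edge), so G = K_{5,5}. Aut(K_{5,5}) is the wreath product S_5 ≀ Z_2: permute within each part, then optionally swap the parts; |Aut| = 2·(5!)² = 28800.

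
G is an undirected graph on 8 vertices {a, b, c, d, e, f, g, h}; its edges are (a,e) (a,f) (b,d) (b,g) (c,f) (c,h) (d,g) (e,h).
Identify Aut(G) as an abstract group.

D_3 × D_5

G has two connected components, {a, c, e, f, h} and {b, d, g}; each is 2-regular, so G = C_5 ⊔ C_3. No automorphism exchanges components of different sizes, hence Aut(G) is the direct product D_3 × D_5, order 60.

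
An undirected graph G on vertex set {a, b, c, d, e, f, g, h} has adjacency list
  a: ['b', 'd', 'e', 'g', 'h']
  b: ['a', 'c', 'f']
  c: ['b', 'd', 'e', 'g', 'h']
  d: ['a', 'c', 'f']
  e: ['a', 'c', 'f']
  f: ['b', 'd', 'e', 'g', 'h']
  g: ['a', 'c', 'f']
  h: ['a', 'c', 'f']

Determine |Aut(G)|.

The vertices split by degree into {a, c, f} (degree 5) and {b, d, e, g, h} (degree 3); every edge runs between the two parts, so G is the complete bipartite graph K_{3,5}. Automorphisms preserve the bipartition setwise (since the parts differ in size) and act as S_5 × S_3 within it; |Aut| = 720.

720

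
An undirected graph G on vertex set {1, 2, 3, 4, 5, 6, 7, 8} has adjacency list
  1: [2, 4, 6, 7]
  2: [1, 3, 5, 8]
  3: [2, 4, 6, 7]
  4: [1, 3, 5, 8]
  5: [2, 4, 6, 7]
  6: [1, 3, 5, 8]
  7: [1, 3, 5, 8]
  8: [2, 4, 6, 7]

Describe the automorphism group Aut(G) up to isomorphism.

G is 4-regular and bipartite with parts {2, 4, 6, 7} and {1, 3, 5, 8} (each part is independent and every cross-pair is an edge), so G = K_{4,4}. Aut(K_{4,4}) is the wreath product S_4 ≀ Z_2: permute within each part, then optionally swap the parts; |Aut| = 2·(4!)² = 1152.

S_4 ≀ Z_2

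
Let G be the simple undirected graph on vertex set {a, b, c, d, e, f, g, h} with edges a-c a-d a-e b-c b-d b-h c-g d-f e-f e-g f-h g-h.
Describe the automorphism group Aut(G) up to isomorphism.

G is 3-regular and bipartite on 2^3 = 8 vertices with girth 4; it is the hypercube graph Q_3. Aut(Q_3) consists of the signed permutations of the 3 coordinate axes: 3! permutations times 2^3 sign flips, so |Aut| = 2^3·3! = 48.

the hyperoctahedral group B_3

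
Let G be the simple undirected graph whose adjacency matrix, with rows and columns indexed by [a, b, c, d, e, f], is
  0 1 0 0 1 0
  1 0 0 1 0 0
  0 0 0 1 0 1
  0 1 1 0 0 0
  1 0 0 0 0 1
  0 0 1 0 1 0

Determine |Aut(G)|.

12

Every vertex has degree 2 and the graph is connected, so G is the 6-cycle C_6. C_6 has 6 rotations and 6 reflections, so Aut(C_6) ≅ D_6 of order 12.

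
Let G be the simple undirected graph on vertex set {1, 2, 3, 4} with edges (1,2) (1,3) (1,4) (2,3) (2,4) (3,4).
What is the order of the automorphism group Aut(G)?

Every vertex has degree 3, so G is the complete graph K_4. Any permutation of the 4 vertices preserves K_4, so Aut(K_4) = S_4 of order 4! = 24.

24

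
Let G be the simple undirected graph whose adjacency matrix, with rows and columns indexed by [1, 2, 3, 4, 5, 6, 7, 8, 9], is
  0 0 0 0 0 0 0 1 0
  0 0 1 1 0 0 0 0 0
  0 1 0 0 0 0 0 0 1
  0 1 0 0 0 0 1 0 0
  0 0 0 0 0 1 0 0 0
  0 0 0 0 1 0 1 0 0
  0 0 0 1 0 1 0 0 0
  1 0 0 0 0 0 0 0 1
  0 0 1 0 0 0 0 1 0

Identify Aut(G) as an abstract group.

C_2

The degree sequence is [1, 2, 2, 2, 1, 2, 2, 2, 2]; the two degree-1 vertices 1 and 5 are the ends of a path, so G = P_9. The only nontrivial automorphism of a path is the end-to-end reflection, so Aut(G) ≅ Z_2.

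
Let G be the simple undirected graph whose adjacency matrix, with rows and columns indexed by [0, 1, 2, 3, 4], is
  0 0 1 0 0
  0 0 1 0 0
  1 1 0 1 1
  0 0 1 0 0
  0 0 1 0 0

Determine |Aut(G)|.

24

Vertex 2 has degree 4 and every other vertex has degree 1, so G is the star K_{1,4} with centre 2. The 4 leaves are pairwise interchangeable while the centre is fixed, giving Aut(G) = S_4.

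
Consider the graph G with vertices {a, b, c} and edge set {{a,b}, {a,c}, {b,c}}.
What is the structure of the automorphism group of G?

Every vertex has degree 2, so G is the complete graph K_3. Any permutation of the 3 vertices preserves K_3, so Aut(K_3) = S_3 of order 3! = 6.

S_3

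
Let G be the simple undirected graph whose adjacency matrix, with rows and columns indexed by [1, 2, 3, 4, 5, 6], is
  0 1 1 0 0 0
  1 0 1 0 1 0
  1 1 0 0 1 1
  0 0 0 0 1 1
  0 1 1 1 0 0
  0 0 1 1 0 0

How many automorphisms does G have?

1

The degree sequence is [2, 3, 4, 2, 3, 2]. Checking the degree-preserving permutations of the vertex set shows that none except the identity preserves every edge, so Aut(G) is trivial.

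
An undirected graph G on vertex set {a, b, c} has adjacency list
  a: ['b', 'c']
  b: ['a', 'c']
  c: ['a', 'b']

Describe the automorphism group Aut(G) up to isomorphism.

Every vertex has degree 2, so G is the complete graph K_3. Every bijection on the vertex set is an automorphism of K_3; hence Aut(K_3) ≅ S_3, order 6.

the symmetric group on 3 letters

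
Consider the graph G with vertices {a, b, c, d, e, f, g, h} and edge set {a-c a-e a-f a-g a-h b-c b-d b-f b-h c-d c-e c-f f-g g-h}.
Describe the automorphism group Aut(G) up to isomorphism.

The degree sequence is [5, 4, 5, 2, 2, 4, 3, 3]. Checking the degree-preserving permutations of the vertex set shows that none except the identity preserves every edge, so Aut(G) is trivial.

1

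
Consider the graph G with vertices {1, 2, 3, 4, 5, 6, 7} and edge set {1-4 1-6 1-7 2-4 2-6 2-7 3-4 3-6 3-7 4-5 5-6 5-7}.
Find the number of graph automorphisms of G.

The vertices split by degree into {4, 6, 7} (degree 4) and {1, 2, 3, 5} (degree 3); every edge runs between the two parts, so G is the complete bipartite graph K_{3,4}. The parts have unequal sizes, so no automorphism swaps them; each part is permuted independently, giving S_3 × S_4 of order 3!·4! = 144.

144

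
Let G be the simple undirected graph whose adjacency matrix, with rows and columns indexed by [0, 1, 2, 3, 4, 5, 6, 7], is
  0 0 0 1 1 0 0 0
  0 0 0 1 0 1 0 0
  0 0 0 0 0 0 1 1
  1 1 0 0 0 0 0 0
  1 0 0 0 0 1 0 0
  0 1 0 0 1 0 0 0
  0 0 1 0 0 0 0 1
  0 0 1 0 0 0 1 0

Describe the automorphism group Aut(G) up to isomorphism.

G has two connected components, {0, 1, 3, 4, 5} and {2, 6, 7}; each is 2-regular, so G = C_5 ⊔ C_3. The components are non-isomorphic (different sizes), so Aut(G) = Aut(C_5) × Aut(C_3) = D_5 × D_3 of order 10·6 = 60.

D_5 × D_3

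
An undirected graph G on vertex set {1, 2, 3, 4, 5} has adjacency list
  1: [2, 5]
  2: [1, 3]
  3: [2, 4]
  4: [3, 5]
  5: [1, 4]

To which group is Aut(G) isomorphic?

the dihedral group of order 10

Every vertex has degree 2 and the graph is connected, so G is the 5-cycle C_5. C_5 has 5 rotations and 5 reflections, so Aut(C_5) ≅ D_5 of order 10.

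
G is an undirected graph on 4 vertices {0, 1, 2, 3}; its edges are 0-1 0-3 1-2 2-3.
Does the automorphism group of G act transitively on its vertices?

Yes

Every vertex has degree 2 and the graph is connected, so G is the 4-cycle C_4. The automorphisms of the 4-cycle are exactly the symmetries of a regular 4-gon: the dihedral group D_4, |D_4| = 8. Under this action every vertex can be carried to every other, so G is vertex-transitive.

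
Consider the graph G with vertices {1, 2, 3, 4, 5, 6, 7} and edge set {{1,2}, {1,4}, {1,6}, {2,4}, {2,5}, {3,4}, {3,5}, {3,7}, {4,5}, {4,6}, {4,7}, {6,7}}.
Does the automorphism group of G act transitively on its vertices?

Vertex 4 is the only vertex of degree 6, so every automorphism fixes it; G is not vertex-transitive.

No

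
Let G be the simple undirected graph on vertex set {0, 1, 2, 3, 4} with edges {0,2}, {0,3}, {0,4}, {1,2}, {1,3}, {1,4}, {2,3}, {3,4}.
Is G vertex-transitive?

Vertex 3 is the only vertex of degree 4, so every automorphism fixes it; G is not vertex-transitive.

No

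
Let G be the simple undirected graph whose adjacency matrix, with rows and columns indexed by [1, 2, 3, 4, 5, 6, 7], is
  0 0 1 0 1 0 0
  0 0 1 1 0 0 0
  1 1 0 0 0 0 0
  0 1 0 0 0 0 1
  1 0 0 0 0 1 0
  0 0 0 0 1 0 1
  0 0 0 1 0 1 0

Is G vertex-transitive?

Yes

G is 2-regular and connected on 7 vertices, i.e. the cycle C_7. C_7 has 7 rotations and 7 reflections, so Aut(C_7) ≅ D_7 of order 14. Under this action every vertex can be carried to every other, so G is vertex-transitive.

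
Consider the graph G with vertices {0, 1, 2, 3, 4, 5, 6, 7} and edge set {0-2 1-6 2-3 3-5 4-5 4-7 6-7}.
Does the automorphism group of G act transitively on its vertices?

Automorphisms preserve degree, but G has vertices of degree 1 and vertices of degree 2; no automorphism maps one to the other, so G is not vertex-transitive.

No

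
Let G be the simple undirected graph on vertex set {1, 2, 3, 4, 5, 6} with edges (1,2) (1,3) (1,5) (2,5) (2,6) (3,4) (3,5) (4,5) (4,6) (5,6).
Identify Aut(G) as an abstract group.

the dihedral group of order 10

Vertex 5 is the unique vertex of degree 5; the remaining 5 vertices each have degree 3 and induce a cycle, so G is the wheel on 6 vertices with hub 5. With the hub fixed, the remaining symmetry is that of the rim cycle C_5, giving the dihedral group D_5.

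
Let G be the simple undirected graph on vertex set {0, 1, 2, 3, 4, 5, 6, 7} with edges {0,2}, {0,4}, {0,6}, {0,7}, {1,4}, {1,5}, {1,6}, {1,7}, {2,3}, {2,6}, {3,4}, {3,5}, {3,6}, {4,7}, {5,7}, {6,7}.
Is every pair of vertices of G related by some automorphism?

Automorphisms preserve degree, but G has vertices of degree 3 and vertices of degree 5; no automorphism maps one to the other, so G is not vertex-transitive.

No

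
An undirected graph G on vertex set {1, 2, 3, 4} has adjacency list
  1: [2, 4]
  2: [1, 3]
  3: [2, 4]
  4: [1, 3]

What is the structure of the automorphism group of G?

G is 2-regular and bipartite with parts {2, 4} and {1, 3} (each part is independent and every cross-pair is an edge), so G = K_{2,2}. Each part can be permuted independently (S_2 × S_2) and the two equal-size parts can also be swapped, giving (S_2 × S_2) ⋊ Z_2 of order 2·(2!)² = 8.

(S_2 × S_2) ⋊ Z_2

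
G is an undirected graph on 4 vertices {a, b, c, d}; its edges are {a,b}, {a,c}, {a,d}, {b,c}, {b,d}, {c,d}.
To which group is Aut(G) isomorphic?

Every vertex has degree 3, so G is the complete graph K_4. Every bijection on the vertex set is an automorphism of K_4; hence Aut(K_4) ≅ S_4, order 24.

S_4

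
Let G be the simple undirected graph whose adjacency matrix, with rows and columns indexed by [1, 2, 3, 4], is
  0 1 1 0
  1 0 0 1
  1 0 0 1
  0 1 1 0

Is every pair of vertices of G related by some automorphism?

G is 2-regular and connected on 4 vertices, i.e. the cycle C_4. The automorphisms of the 4-cycle are exactly the symmetries of a regular 4-gon: the dihedral group D_4, |D_4| = 8. This group acts transitively on the 4 vertices.

Yes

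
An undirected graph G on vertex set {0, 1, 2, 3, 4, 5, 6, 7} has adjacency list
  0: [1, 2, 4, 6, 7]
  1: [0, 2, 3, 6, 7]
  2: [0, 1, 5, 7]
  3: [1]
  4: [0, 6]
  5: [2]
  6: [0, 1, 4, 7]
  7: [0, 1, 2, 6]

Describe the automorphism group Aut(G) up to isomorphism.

the trivial group

Degrees alone do not determine every vertex (e.g. 0 and 1 both have degree 5), but their neighbour-degree multisets differ: N(0) has degrees [2, 4, 4, 4, 5] while N(1) has degrees [1, 4, 4, 4, 5]. Repeating this refinement separates all vertices, so the only automorphism is the identity.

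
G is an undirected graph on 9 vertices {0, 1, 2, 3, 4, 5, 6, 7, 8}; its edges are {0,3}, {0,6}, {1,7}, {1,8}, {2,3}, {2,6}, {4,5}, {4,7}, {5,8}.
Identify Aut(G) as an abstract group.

D_5 × D_4

G has two connected components, {1, 4, 5, 7, 8} and {0, 2, 3, 6}; each is 2-regular, so G = C_5 ⊔ C_4. No automorphism exchanges components of different sizes, hence Aut(G) is the direct product D_5 × D_4, order 80.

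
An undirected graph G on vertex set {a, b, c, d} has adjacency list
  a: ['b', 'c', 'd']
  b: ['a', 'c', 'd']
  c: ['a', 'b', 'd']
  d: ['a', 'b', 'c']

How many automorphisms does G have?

Every vertex has degree 3, so G is the complete graph K_4. Every bijection on the vertex set is an automorphism of K_4; hence Aut(K_4) ≅ S_4, order 24.

24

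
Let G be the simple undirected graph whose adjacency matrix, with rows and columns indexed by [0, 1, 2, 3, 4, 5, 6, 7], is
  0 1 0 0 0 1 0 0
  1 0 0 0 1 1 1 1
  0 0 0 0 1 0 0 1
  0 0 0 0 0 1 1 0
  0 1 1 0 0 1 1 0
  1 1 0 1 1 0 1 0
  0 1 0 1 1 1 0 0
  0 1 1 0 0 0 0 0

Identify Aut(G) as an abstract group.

The degree sequence is [2, 5, 2, 2, 4, 5, 4, 2]. Checking the degree-preserving permutations of the vertex set shows that none except the identity preserves every edge, so Aut(G) is trivial.

{e}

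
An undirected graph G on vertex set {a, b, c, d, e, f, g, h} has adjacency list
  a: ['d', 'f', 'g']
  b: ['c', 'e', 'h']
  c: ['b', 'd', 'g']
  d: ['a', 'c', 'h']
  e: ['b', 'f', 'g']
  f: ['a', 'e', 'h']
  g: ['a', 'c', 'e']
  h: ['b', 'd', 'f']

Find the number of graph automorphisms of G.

48

G is 3-regular and bipartite on 2^3 = 8 vertices with girth 4; it is the hypercube graph Q_3. The symmetry group of the 3-cube is the hyperoctahedral group B_3 = Z_2 ≀ S_3, of order 2^3·3! = 48.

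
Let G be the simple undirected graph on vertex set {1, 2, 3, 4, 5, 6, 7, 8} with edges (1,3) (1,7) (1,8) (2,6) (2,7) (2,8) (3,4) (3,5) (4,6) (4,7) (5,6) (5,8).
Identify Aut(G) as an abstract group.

Z_2^3 ⋊ S_3

G is 3-regular and bipartite on 2^3 = 8 vertices with girth 4; it is the hypercube graph Q_3. Aut(Q_3) consists of the signed permutations of the 3 coordinate axes: 3! permutations times 2^3 sign flips, so |Aut| = 2^3·3! = 48.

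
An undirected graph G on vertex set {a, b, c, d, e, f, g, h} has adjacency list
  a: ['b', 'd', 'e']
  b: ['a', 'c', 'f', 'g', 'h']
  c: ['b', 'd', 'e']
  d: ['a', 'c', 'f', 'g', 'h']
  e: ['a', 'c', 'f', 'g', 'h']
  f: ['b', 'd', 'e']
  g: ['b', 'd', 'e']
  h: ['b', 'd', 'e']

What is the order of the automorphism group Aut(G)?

720

The vertices split by degree into {b, d, e} (degree 5) and {a, c, f, g, h} (degree 3); every edge runs between the two parts, so G is the complete bipartite graph K_{3,5}. Automorphisms preserve the bipartition setwise (since the parts differ in size) and act as S_5 × S_3 within it; |Aut| = 720.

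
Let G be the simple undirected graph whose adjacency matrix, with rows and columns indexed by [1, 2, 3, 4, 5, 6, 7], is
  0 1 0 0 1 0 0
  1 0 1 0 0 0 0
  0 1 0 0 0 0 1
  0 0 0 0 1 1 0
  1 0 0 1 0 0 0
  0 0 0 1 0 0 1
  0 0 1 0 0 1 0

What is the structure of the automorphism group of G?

the dihedral group of order 14

Every vertex has degree 2 and the graph is connected, so G is the 7-cycle C_7. C_7 has 7 rotations and 7 reflections, so Aut(C_7) ≅ D_7 of order 14.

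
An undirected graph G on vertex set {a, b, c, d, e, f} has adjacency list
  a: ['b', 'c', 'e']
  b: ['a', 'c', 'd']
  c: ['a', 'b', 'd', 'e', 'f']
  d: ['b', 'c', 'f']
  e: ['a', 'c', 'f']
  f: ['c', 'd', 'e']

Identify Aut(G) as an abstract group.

D_5

Vertex c is the unique vertex of degree 5; the remaining 5 vertices each have degree 3 and induce a cycle, so G is the wheel on 6 vertices with hub c. With the hub fixed, the remaining symmetry is that of the rim cycle C_5, giving the dihedral group D_5.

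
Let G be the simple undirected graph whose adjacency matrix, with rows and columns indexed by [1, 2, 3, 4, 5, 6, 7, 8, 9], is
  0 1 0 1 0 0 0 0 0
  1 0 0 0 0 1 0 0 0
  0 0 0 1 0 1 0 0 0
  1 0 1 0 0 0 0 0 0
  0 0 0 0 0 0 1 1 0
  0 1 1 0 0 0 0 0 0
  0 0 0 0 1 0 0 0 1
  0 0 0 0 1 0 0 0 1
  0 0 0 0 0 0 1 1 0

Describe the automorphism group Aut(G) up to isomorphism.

G has two connected components, {1, 2, 3, 4, 6} and {5, 7, 8, 9}; each is 2-regular, so G = C_5 ⊔ C_4. The components are non-isomorphic (different sizes), so Aut(G) = Aut(C_5) × Aut(C_4) = D_5 × D_4 of order 10·8 = 80.

D_5 × D_4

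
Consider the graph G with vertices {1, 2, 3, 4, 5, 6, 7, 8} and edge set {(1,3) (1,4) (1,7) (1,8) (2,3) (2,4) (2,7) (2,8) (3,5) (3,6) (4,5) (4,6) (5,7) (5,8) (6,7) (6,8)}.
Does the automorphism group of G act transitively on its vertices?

Yes

G is 4-regular and bipartite with parts {3, 4, 7, 8} and {1, 2, 5, 6} (each part is independent and every cross-pair is an edge), so G = K_{4,4}. Aut(K_{4,4}) is the wreath product S_4 ≀ Z_2: permute within each part, then optionally swap the parts; |Aut| = 2·(4!)² = 1152. This group acts transitively on the 8 vertices.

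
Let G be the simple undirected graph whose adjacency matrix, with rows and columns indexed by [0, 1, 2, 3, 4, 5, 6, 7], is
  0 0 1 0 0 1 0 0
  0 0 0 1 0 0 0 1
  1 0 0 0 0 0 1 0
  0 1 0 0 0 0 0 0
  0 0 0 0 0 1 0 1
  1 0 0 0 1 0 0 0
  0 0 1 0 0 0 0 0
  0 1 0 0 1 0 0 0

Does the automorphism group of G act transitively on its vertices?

No

Automorphisms preserve degree, but G has vertices of degree 1 and vertices of degree 2; no automorphism maps one to the other, so G is not vertex-transitive.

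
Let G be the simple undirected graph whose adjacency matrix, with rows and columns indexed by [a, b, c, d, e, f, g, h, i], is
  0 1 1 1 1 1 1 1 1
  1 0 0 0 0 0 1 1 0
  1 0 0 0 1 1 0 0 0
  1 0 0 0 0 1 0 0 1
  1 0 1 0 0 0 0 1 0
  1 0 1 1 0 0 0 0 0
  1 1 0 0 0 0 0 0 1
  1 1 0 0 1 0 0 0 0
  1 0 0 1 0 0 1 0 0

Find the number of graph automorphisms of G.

16

Vertex a is the unique vertex of degree 8; the remaining 8 vertices each have degree 3 and induce a cycle, so G is the wheel on 9 vertices with hub a. Every automorphism fixes the hub and acts on the rim 8-cycle, so Aut(G) ≅ Aut(C_8) = D_8 of order 16.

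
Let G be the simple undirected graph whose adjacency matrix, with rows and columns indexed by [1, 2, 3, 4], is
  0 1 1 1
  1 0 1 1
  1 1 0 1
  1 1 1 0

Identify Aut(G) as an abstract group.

S_4

Every vertex has degree 3, so G is the complete graph K_4. Any permutation of the 4 vertices preserves K_4, so Aut(K_4) = S_4 of order 4! = 24.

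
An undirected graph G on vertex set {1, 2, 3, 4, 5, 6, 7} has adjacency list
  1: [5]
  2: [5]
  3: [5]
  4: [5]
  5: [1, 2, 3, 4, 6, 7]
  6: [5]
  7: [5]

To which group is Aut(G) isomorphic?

the symmetric group on 6 letters

Vertex 5 has degree 6 and every other vertex has degree 1, so G is the star K_{1,6} with centre 5. The 6 leaves are pairwise interchangeable while the centre is fixed, giving Aut(G) = S_6.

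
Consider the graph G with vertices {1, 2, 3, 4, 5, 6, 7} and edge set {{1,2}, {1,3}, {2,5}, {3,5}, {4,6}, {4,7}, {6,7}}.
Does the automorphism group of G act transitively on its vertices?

No

G has two connected components, {1, 2, 3, 5} and {4, 6, 7}; each is 2-regular, so G = C_4 ⊔ C_3. The orbit of 1 under Aut(G) is {1, 2, 3, 5}, which does not contain 4, so G is not vertex-transitive.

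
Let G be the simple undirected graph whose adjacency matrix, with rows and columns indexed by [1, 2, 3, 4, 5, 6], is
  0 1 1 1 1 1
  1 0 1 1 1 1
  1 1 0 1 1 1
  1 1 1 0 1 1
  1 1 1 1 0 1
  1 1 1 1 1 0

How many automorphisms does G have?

All 6 vertices are pairwise adjacent: G = K_6. Any permutation of the 6 vertices preserves K_6, so Aut(K_6) = S_6 of order 6! = 720.

720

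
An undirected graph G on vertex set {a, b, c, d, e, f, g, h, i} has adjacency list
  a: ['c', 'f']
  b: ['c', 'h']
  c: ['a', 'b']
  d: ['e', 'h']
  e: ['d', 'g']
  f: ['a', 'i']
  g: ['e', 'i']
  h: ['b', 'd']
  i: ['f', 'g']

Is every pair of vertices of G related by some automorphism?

G is 2-regular and connected on 9 vertices, i.e. the cycle C_9. The automorphisms of the 9-cycle are exactly the symmetries of a regular 9-gon: the dihedral group D_9, |D_9| = 18. This group acts transitively on the 9 vertices.

Yes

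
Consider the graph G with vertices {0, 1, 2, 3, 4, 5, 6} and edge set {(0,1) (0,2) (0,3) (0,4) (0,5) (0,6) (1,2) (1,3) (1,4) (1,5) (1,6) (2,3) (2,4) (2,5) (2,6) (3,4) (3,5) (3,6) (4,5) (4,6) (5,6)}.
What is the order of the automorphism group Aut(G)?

5040

Every vertex has degree 6, so G is the complete graph K_7. Any permutation of the 7 vertices preserves K_7, so Aut(K_7) = S_7 of order 7! = 5040.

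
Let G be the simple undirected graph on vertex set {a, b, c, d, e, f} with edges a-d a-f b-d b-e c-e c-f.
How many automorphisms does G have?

12

G is 2-regular and connected on 6 vertices, i.e. the cycle C_6. The automorphisms of the 6-cycle are exactly the symmetries of a regular 6-gon: the dihedral group D_6, |D_6| = 12.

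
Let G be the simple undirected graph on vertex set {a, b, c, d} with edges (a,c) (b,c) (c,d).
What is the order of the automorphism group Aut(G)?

Vertex c has degree 3 and every other vertex has degree 1, so G is the star K_{1,3} with centre c. Any automorphism fixes the centre and permutes the 3 leaves freely, so Aut(G) ≅ S_3 of order 3! = 6.

6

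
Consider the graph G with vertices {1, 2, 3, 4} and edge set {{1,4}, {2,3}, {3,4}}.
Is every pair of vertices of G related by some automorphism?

No

Automorphisms preserve degree, but G has vertices of degree 1 and vertices of degree 2; no automorphism maps one to the other, so G is not vertex-transitive.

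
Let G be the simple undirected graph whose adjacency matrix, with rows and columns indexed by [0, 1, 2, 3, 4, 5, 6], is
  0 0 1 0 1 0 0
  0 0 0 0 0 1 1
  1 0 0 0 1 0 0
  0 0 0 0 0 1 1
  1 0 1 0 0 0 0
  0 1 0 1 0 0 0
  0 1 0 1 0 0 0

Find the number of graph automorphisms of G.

G has two connected components, {1, 3, 5, 6} and {0, 2, 4}; each is 2-regular, so G = C_4 ⊔ C_3. No automorphism exchanges components of different sizes, hence Aut(G) is the direct product D_3 × D_4, order 48.

48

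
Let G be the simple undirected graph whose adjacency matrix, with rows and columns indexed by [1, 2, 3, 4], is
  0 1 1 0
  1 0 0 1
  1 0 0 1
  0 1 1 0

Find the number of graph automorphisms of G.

8

G is 2-regular and connected on 4 vertices, i.e. the cycle C_4. C_4 has 4 rotations and 4 reflections, so Aut(C_4) ≅ D_4 of order 8.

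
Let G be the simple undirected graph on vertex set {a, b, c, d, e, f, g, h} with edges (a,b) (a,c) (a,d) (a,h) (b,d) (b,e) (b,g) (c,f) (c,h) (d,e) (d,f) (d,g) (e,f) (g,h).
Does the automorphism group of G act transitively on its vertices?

Vertex d is the only vertex of degree 5, so every automorphism fixes it; G is not vertex-transitive.

No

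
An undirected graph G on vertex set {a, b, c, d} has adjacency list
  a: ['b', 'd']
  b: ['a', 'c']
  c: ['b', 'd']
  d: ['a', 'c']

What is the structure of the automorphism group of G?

Every vertex has degree 2 and the graph is connected, so G is the 4-cycle C_4. C_4 has 4 rotations and 4 reflections, so Aut(C_4) ≅ D_4 of order 8.

D_4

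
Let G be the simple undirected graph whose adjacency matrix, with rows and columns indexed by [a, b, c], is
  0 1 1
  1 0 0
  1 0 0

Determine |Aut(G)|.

2

The degree sequence is [2, 1, 1]; the two degree-1 vertices b and c are the ends of a path, so G = P_3. A path has exactly one nontrivial symmetry — reversal — giving Aut(G) of order 2.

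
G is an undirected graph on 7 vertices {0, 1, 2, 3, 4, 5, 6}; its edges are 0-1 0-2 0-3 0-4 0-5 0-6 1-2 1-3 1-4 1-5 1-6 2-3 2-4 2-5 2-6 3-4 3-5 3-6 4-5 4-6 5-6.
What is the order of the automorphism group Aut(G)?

Every vertex has degree 6, so G is the complete graph K_7. Every bijection on the vertex set is an automorphism of K_7; hence Aut(K_7) ≅ S_7, order 5040.

5040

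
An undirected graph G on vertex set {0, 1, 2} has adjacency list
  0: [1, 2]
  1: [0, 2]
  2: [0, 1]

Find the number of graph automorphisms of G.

Every vertex has degree 2, so G is the complete graph K_3. Any permutation of the 3 vertices preserves K_3, so Aut(K_3) = S_3 of order 3! = 6.

6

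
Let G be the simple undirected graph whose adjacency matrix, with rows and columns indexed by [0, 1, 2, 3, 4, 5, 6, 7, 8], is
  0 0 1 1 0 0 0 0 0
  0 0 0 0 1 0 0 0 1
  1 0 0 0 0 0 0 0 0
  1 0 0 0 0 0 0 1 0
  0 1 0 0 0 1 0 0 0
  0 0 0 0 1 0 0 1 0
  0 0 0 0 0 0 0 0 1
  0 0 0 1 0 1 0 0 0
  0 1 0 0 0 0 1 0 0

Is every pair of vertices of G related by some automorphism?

No

Automorphisms preserve degree, but G has vertices of degree 1 and vertices of degree 2; no automorphism maps one to the other, so G is not vertex-transitive.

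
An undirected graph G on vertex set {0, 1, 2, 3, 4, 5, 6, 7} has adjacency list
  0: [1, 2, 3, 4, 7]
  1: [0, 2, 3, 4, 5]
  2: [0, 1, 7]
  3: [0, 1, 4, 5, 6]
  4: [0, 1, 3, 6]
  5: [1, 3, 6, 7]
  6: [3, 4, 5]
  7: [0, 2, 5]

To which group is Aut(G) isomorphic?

The degree sequence is [5, 5, 3, 5, 4, 4, 3, 3]. Checking the degree-preserving permutations of the vertex set shows that none except the identity preserves every edge, so Aut(G) is trivial.

1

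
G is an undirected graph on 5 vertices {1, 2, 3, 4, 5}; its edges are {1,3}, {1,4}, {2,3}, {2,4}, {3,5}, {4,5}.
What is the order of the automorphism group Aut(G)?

12

The vertices split by degree into {3, 4} (degree 3) and {1, 2, 5} (degree 2); every edge runs between the two parts, so G is the complete bipartite graph K_{2,3}. The parts have unequal sizes, so no automorphism swaps them; each part is permuted independently, giving S_3 × S_2 of order 3!·2! = 12.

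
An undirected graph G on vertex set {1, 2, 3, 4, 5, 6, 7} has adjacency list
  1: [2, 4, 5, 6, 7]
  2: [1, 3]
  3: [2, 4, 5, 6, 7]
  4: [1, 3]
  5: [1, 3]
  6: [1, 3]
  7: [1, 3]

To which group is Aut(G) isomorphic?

S_2 × S_5

The vertices split by degree into {1, 3} (degree 5) and {2, 4, 5, 6, 7} (degree 2); every edge runs between the two parts, so G is the complete bipartite graph K_{2,5}. Automorphisms preserve the bipartition setwise (since the parts differ in size) and act as S_2 × S_5 within it; |Aut| = 240.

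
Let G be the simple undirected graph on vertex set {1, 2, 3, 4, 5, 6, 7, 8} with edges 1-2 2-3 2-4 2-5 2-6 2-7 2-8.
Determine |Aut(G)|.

Vertex 2 has degree 7 and every other vertex has degree 1, so G is the star K_{1,7} with centre 2. Any automorphism fixes the centre and permutes the 7 leaves freely, so Aut(G) ≅ S_7 of order 7! = 5040.

5040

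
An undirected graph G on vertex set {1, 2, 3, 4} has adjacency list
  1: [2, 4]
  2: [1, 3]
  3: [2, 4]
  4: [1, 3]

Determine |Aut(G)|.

G is 2-regular and bipartite with parts {1, 3} and {2, 4} (each part is independent and every cross-pair is an edge), so G = K_{2,2}. Each part can be permuted independently (S_2 × S_2) and the two equal-size parts can also be swapped, giving (S_2 × S_2) ⋊ Z_2 of order 2·(2!)² = 8.

8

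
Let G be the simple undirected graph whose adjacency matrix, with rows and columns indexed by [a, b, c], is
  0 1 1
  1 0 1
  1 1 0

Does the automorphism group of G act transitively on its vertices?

Every vertex has degree 2, so G is the complete graph K_3. Every bijection on the vertex set is an automorphism of K_3; hence Aut(K_3) ≅ S_3, order 6. This group acts transitively on the 3 vertices.

Yes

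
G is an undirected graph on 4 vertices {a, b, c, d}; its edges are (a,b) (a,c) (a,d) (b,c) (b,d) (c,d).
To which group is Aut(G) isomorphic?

Every vertex has degree 3, so G is the complete graph K_4. Every bijection on the vertex set is an automorphism of K_4; hence Aut(K_4) ≅ S_4, order 24.

the symmetric group on 4 letters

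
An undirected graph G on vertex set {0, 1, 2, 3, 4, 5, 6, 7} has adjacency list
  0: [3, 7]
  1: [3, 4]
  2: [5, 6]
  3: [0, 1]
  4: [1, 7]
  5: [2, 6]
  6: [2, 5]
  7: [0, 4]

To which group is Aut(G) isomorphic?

G has two connected components, {0, 1, 3, 4, 7} and {2, 5, 6}; each is 2-regular, so G = C_5 ⊔ C_3. The components are non-isomorphic (different sizes), so Aut(G) = Aut(C_3) × Aut(C_5) = D_3 × D_5 of order 6·10 = 60.

D_3 × D_5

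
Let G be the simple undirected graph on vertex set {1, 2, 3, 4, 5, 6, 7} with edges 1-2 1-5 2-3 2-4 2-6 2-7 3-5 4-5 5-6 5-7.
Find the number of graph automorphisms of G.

The vertices split by degree into {2, 5} (degree 5) and {1, 3, 4, 6, 7} (degree 2); every edge runs between the two parts, so G is the complete bipartite graph K_{2,5}. Automorphisms preserve the bipartition setwise (since the parts differ in size) and act as S_2 × S_5 within it; |Aut| = 240.

240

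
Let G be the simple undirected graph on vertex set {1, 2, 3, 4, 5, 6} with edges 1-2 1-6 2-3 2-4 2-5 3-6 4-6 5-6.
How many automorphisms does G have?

48

The vertices split by degree into {2, 6} (degree 4) and {1, 3, 4, 5} (degree 2); every edge runs between the two parts, so G is the complete bipartite graph K_{2,4}. The parts have unequal sizes, so no automorphism swaps them; each part is permuted independently, giving S_2 × S_4 of order 2!·4! = 48.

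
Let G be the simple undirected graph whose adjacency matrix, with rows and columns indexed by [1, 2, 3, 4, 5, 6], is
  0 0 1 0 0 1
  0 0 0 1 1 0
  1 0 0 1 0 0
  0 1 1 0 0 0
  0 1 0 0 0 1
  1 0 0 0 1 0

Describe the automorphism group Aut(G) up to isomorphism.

Every vertex has degree 2 and the graph is connected, so G is the 6-cycle C_6. C_6 has 6 rotations and 6 reflections, so Aut(C_6) ≅ D_6 of order 12.

D_6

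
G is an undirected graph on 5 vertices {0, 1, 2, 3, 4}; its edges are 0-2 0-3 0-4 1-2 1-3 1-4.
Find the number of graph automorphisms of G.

12

The vertices split by degree into {0, 1} (degree 3) and {2, 3, 4} (degree 2); every edge runs between the two parts, so G is the complete bipartite graph K_{2,3}. The parts have unequal sizes, so no automorphism swaps them; each part is permuted independently, giving S_2 × S_3 of order 2!·3! = 12.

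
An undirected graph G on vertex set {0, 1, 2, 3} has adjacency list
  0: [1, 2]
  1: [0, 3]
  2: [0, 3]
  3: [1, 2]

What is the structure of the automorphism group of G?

G is 2-regular and bipartite on 2^2 = 4 vertices with girth 4; it is the hypercube graph Q_2. The symmetry group of the 2-cube is the hyperoctahedral group B_2 = Z_2 ≀ S_2, of order 2^2·2! = 8.

D_4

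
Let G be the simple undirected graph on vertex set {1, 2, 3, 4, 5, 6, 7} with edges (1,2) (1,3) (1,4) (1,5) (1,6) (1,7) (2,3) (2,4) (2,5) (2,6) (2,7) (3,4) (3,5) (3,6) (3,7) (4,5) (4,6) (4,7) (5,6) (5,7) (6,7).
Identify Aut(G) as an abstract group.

the symmetric group on 7 letters

Every vertex has degree 6, so G is the complete graph K_7. Every bijection on the vertex set is an automorphism of K_7; hence Aut(K_7) ≅ S_7, order 5040.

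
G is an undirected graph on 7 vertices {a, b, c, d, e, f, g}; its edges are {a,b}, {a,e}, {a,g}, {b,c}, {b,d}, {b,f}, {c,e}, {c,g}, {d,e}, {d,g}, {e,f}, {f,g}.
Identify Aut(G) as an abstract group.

S_4 × S_3

The vertices split by degree into {b, e, g} (degree 4) and {a, c, d, f} (degree 3); every edge runs between the two parts, so G is the complete bipartite graph K_{3,4}. The parts have unequal sizes, so no automorphism swaps them; each part is permuted independently, giving S_4 × S_3 of order 4!·3! = 144.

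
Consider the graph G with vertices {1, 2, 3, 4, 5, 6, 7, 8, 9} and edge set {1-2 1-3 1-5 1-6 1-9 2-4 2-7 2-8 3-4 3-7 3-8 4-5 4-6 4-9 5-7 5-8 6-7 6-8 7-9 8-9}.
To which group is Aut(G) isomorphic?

The vertices split by degree into {1, 4, 7, 8} (degree 5) and {2, 3, 5, 6, 9} (degree 4); every edge runs between the two parts, so G is the complete bipartite graph K_{4,5}. The parts have unequal sizes, so no automorphism swaps them; each part is permuted independently, giving S_5 × S_4 of order 5!·4! = 2880.

S_5 × S_4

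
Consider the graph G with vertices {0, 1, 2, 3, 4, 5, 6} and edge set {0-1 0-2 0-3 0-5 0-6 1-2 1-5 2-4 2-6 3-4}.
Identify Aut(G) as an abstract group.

Degrees alone do not determine every vertex (e.g. 3 and 4 both have degree 2), but their neighbour-degree multisets differ: N(3) has degrees [2, 5] while N(4) has degrees [2, 4]. Repeating this refinement separates all vertices, so the only automorphism is the identity.

the trivial group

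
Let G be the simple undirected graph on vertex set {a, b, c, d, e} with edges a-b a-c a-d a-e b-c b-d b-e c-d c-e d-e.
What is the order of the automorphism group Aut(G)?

All 5 vertices are pairwise adjacent: G = K_5. Any permutation of the 5 vertices preserves K_5, so Aut(K_5) = S_5 of order 5! = 120.

120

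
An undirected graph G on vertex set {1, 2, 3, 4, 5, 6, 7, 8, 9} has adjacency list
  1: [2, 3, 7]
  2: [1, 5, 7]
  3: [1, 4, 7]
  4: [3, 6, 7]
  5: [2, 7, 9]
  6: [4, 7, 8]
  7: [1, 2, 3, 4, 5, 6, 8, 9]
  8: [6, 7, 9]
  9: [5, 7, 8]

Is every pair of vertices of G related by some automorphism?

No

Vertex 7 is the only vertex of degree 8, so every automorphism fixes it; G is not vertex-transitive.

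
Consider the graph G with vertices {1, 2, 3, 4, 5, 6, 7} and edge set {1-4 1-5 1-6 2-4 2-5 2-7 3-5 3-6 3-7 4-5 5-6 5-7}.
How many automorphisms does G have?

Vertex 5 is the unique vertex of degree 6; the remaining 6 vertices each have degree 3 and induce a cycle, so G is the wheel on 7 vertices with hub 5. With the hub fixed, the remaining symmetry is that of the rim cycle C_6, giving the dihedral group D_6.

12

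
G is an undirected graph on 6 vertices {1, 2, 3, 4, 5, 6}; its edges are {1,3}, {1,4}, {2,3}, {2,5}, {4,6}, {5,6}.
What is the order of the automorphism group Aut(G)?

12

Every vertex has degree 2 and the graph is connected, so G is the 6-cycle C_6. The automorphisms of the 6-cycle are exactly the symmetries of a regular 6-gon: the dihedral group D_6, |D_6| = 12.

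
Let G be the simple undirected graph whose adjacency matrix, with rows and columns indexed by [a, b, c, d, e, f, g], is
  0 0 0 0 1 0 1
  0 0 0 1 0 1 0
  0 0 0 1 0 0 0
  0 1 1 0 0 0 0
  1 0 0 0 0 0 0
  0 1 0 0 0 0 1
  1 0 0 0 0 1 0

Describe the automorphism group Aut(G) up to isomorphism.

The degree sequence is [2, 2, 1, 2, 1, 2, 2]; the two degree-1 vertices c and e are the ends of a path, so G = P_7. A path has exactly one nontrivial symmetry — reversal — giving Aut(G) of order 2.

the cyclic group of order 2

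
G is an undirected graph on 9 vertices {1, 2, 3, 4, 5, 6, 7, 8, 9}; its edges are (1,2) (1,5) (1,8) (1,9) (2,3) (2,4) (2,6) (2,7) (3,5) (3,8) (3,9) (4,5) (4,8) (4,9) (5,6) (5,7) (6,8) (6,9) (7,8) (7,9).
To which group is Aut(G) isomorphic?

The vertices split by degree into {2, 5, 8, 9} (degree 5) and {1, 3, 4, 6, 7} (degree 4); every edge runs between the two parts, so G is the complete bipartite graph K_{4,5}. Automorphisms preserve the bipartition setwise (since the parts differ in size) and act as S_5 × S_4 within it; |Aut| = 2880.

S_5 × S_4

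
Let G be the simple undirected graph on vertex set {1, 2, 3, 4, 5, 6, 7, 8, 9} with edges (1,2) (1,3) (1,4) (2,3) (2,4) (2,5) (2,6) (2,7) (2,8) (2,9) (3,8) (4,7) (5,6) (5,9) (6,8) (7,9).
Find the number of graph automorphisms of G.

Vertex 2 is the unique vertex of degree 8; the remaining 8 vertices each have degree 3 and induce a cycle, so G is the wheel on 9 vertices with hub 2. With the hub fixed, the remaining symmetry is that of the rim cycle C_8, giving the dihedral group D_8.

16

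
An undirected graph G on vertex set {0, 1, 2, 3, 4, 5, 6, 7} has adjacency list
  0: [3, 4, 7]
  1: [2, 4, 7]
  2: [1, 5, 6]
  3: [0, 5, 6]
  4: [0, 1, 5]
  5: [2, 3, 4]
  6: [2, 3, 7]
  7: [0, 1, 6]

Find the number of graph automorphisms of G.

48

G is 3-regular and bipartite on 2^3 = 8 vertices with girth 4; it is the hypercube graph Q_3. The symmetry group of the 3-cube is the hyperoctahedral group B_3 = Z_2 ≀ S_3, of order 2^3·3! = 48.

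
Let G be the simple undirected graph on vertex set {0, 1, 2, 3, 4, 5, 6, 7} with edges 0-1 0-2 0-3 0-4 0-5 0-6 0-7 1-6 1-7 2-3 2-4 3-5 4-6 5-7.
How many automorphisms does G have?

Vertex 0 is the unique vertex of degree 7; the remaining 7 vertices each have degree 3 and induce a cycle, so G is the wheel on 8 vertices with hub 0. Every automorphism fixes the hub and acts on the rim 7-cycle, so Aut(G) ≅ Aut(C_7) = D_7 of order 14.

14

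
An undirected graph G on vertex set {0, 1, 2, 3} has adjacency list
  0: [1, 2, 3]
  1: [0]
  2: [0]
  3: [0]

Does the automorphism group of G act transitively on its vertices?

Vertex 0 is the only vertex of degree 3, so every automorphism fixes it; G is not vertex-transitive.

No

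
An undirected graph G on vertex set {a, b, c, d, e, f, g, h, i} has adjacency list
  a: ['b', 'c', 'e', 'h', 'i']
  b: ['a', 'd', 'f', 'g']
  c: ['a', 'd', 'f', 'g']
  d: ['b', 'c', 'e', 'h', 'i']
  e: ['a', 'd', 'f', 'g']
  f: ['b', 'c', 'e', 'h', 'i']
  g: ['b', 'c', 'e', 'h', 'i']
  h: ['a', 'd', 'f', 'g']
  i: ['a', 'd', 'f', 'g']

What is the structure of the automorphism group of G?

The vertices split by degree into {a, d, f, g} (degree 5) and {b, c, e, h, i} (degree 4); every edge runs between the two parts, so G is the complete bipartite graph K_{4,5}. Automorphisms preserve the bipartition setwise (since the parts differ in size) and act as S_5 × S_4 within it; |Aut| = 2880.

S_5 × S_4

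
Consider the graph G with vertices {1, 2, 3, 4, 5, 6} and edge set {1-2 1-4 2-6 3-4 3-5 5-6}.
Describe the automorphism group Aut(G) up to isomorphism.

the dihedral group of order 12

G is 2-regular and connected on 6 vertices, i.e. the cycle C_6. The automorphisms of the 6-cycle are exactly the symmetries of a regular 6-gon: the dihedral group D_6, |D_6| = 12.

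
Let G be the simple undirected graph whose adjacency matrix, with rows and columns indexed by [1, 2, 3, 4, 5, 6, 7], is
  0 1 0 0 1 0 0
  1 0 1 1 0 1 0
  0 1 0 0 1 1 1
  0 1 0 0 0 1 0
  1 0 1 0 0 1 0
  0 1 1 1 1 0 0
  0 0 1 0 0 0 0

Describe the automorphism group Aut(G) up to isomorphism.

the trivial group

Degrees alone do not determine every vertex (e.g. 1 and 4 both have degree 2), but their neighbour-degree multisets differ: N(1) has degrees [3, 4] while N(4) has degrees [4, 4]. Repeating this refinement separates all vertices, so the only automorphism is the identity.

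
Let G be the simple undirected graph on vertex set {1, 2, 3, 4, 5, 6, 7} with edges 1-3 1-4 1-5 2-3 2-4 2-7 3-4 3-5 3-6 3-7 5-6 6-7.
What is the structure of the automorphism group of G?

the dihedral group of order 12

Vertex 3 is the unique vertex of degree 6; the remaining 6 vertices each have degree 3 and induce a cycle, so G is the wheel on 7 vertices with hub 3. With the hub fixed, the remaining symmetry is that of the rim cycle C_6, giving the dihedral group D_6.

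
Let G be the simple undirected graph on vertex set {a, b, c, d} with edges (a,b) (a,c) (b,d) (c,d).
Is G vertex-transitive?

G is 2-regular and bipartite on 2^2 = 4 vertices with girth 4; it is the hypercube graph Q_2. The symmetry group of the 2-cube is the hyperoctahedral group B_2 = Z_2 ≀ S_2, of order 2^2·2! = 8. This group acts transitively on the 4 vertices.

Yes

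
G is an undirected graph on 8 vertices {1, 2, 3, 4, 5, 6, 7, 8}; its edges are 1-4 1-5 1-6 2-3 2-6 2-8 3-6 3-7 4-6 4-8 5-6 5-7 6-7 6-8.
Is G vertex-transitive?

Vertex 6 is the only vertex of degree 7, so every automorphism fixes it; G is not vertex-transitive.

No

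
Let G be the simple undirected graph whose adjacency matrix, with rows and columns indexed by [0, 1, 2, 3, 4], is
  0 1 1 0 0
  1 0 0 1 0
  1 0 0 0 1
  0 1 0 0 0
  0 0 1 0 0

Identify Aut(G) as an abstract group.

The degree sequence is [2, 2, 2, 1, 1]; the two degree-1 vertices 3 and 4 are the ends of a path, so G = P_5. The only nontrivial automorphism of a path is the end-to-end reflection, so Aut(G) ≅ Z_2.

C_2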